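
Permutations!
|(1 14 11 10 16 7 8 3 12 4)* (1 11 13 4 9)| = 12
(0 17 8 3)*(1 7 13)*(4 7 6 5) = (0 17 8 3)(1 6 5 4 7 13) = [17, 6, 2, 0, 7, 4, 5, 13, 3, 9, 10, 11, 12, 1, 14, 15, 16, 8]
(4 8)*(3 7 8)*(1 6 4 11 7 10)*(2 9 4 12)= (1 6 12 2 9 4 3 10)(7 8 11)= [0, 6, 9, 10, 3, 5, 12, 8, 11, 4, 1, 7, 2]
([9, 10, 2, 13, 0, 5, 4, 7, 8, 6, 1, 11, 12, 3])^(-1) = (0 4 6 9)(1 10)(3 13)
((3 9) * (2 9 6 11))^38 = (2 6 9 11 3)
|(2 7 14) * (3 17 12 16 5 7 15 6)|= 10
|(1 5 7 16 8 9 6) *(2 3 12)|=21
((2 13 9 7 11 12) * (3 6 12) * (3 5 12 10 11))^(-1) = ((2 13 9 7 3 6 10 11 5 12))^(-1) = (2 12 5 11 10 6 3 7 9 13)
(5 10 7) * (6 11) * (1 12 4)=(1 12 4)(5 10 7)(6 11)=[0, 12, 2, 3, 1, 10, 11, 5, 8, 9, 7, 6, 4]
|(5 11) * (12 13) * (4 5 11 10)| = 6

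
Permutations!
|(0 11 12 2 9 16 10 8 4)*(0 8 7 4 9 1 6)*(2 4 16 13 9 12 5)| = 6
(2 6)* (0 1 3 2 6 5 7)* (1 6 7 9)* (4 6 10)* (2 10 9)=(0 9 1 3 10 4 6 7)(2 5)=[9, 3, 5, 10, 6, 2, 7, 0, 8, 1, 4]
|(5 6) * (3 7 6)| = |(3 7 6 5)| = 4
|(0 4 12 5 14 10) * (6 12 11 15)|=|(0 4 11 15 6 12 5 14 10)|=9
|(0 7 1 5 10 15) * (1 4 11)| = 8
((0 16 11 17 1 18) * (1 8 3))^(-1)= ((0 16 11 17 8 3 1 18))^(-1)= (0 18 1 3 8 17 11 16)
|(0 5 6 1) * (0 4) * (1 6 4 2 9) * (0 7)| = 12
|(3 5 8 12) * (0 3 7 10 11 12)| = |(0 3 5 8)(7 10 11 12)| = 4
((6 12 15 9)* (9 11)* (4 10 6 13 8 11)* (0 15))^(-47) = (0 15 4 10 6 12)(8 11 9 13)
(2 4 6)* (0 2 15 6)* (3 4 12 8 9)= [2, 1, 12, 4, 0, 5, 15, 7, 9, 3, 10, 11, 8, 13, 14, 6]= (0 2 12 8 9 3 4)(6 15)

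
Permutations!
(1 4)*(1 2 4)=(2 4)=[0, 1, 4, 3, 2]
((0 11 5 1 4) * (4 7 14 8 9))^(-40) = (0 14 11 8 5 9 1 4 7)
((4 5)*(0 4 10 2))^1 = ((0 4 5 10 2))^1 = (0 4 5 10 2)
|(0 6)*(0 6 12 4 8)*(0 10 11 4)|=|(0 12)(4 8 10 11)|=4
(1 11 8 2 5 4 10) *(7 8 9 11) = (1 7 8 2 5 4 10)(9 11) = [0, 7, 5, 3, 10, 4, 6, 8, 2, 11, 1, 9]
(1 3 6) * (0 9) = (0 9)(1 3 6) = [9, 3, 2, 6, 4, 5, 1, 7, 8, 0]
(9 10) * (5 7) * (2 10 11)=[0, 1, 10, 3, 4, 7, 6, 5, 8, 11, 9, 2]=(2 10 9 11)(5 7)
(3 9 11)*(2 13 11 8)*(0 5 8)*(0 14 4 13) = [5, 1, 0, 9, 13, 8, 6, 7, 2, 14, 10, 3, 12, 11, 4] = (0 5 8 2)(3 9 14 4 13 11)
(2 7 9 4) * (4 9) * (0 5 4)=(9)(0 5 4 2 7)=[5, 1, 7, 3, 2, 4, 6, 0, 8, 9]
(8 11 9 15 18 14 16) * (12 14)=(8 11 9 15 18 12 14 16)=[0, 1, 2, 3, 4, 5, 6, 7, 11, 15, 10, 9, 14, 13, 16, 18, 8, 17, 12]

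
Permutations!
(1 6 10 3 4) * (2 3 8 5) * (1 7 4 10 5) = (1 6 5 2 3 10 8)(4 7) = [0, 6, 3, 10, 7, 2, 5, 4, 1, 9, 8]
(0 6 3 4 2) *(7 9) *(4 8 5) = (0 6 3 8 5 4 2)(7 9) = [6, 1, 0, 8, 2, 4, 3, 9, 5, 7]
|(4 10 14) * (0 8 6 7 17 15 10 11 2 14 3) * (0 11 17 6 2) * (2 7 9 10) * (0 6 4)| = |(0 8 7 4 17 15 2 14)(3 11 6 9 10)| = 40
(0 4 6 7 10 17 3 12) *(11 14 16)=(0 4 6 7 10 17 3 12)(11 14 16)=[4, 1, 2, 12, 6, 5, 7, 10, 8, 9, 17, 14, 0, 13, 16, 15, 11, 3]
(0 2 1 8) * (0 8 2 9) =(0 9)(1 2) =[9, 2, 1, 3, 4, 5, 6, 7, 8, 0]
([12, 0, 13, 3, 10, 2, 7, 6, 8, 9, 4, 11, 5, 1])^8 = [5, 12, 1, 3, 4, 13, 6, 7, 8, 9, 10, 11, 2, 0]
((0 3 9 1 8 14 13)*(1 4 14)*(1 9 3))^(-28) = (14)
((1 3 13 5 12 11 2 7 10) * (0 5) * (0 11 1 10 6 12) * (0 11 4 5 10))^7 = ((0 10)(1 3 13 4 5 11 2 7 6 12))^7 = (0 10)(1 7 5 3 6 11 13 12 2 4)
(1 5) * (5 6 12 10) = (1 6 12 10 5) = [0, 6, 2, 3, 4, 1, 12, 7, 8, 9, 5, 11, 10]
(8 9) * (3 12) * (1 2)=(1 2)(3 12)(8 9)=[0, 2, 1, 12, 4, 5, 6, 7, 9, 8, 10, 11, 3]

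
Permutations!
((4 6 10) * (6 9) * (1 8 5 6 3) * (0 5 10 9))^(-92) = (0 10 1 9 5 4 8 3 6)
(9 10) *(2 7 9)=(2 7 9 10)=[0, 1, 7, 3, 4, 5, 6, 9, 8, 10, 2]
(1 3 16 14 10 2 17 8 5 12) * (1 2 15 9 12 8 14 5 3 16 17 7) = [0, 16, 7, 17, 4, 8, 6, 1, 3, 12, 15, 11, 2, 13, 10, 9, 5, 14] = (1 16 5 8 3 17 14 10 15 9 12 2 7)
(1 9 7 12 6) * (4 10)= [0, 9, 2, 3, 10, 5, 1, 12, 8, 7, 4, 11, 6]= (1 9 7 12 6)(4 10)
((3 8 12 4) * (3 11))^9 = ((3 8 12 4 11))^9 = (3 11 4 12 8)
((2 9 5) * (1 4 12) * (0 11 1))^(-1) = (0 12 4 1 11)(2 5 9)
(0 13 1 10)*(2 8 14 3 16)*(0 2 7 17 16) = (0 13 1 10 2 8 14 3)(7 17 16) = [13, 10, 8, 0, 4, 5, 6, 17, 14, 9, 2, 11, 12, 1, 3, 15, 7, 16]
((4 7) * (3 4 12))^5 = (3 4 7 12)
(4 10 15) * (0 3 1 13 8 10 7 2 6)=(0 3 1 13 8 10 15 4 7 2 6)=[3, 13, 6, 1, 7, 5, 0, 2, 10, 9, 15, 11, 12, 8, 14, 4]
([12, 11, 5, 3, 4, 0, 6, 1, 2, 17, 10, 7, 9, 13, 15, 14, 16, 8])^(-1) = [5, 7, 8, 3, 4, 2, 6, 11, 17, 12, 10, 1, 0, 13, 15, 14, 16, 9]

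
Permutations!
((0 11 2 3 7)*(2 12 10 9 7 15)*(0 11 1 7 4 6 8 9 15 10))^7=(0 7 12 1 11)(2 15 10 3)(4 9 8 6)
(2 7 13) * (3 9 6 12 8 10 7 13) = (2 13)(3 9 6 12 8 10 7) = [0, 1, 13, 9, 4, 5, 12, 3, 10, 6, 7, 11, 8, 2]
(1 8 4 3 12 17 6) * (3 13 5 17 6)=[0, 8, 2, 12, 13, 17, 1, 7, 4, 9, 10, 11, 6, 5, 14, 15, 16, 3]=(1 8 4 13 5 17 3 12 6)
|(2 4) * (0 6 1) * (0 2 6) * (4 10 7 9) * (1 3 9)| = 4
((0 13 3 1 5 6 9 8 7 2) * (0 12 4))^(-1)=(0 4 12 2 7 8 9 6 5 1 3 13)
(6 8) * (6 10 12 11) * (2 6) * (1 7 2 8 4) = (1 7 2 6 4)(8 10 12 11) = [0, 7, 6, 3, 1, 5, 4, 2, 10, 9, 12, 8, 11]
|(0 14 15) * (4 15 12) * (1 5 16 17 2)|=|(0 14 12 4 15)(1 5 16 17 2)|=5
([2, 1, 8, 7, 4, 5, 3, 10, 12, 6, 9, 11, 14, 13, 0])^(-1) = [14, 1, 0, 6, 4, 5, 9, 3, 2, 10, 7, 11, 8, 13, 12]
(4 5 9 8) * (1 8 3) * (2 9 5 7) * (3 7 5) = (1 8 4 5 3)(2 9 7) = [0, 8, 9, 1, 5, 3, 6, 2, 4, 7]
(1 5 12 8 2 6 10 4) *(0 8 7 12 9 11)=(0 8 2 6 10 4 1 5 9 11)(7 12)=[8, 5, 6, 3, 1, 9, 10, 12, 2, 11, 4, 0, 7]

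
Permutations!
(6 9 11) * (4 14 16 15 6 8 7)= (4 14 16 15 6 9 11 8 7)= [0, 1, 2, 3, 14, 5, 9, 4, 7, 11, 10, 8, 12, 13, 16, 6, 15]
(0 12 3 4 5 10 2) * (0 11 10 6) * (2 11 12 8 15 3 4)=(0 8 15 3 2 12 4 5 6)(10 11)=[8, 1, 12, 2, 5, 6, 0, 7, 15, 9, 11, 10, 4, 13, 14, 3]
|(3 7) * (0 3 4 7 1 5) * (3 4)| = |(0 4 7 3 1 5)| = 6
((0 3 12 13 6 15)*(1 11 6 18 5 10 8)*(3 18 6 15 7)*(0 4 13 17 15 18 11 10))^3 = ((0 11 18 5)(1 10 8)(3 12 17 15 4 13 6 7))^3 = (0 5 18 11)(3 15 6 12 4 7 17 13)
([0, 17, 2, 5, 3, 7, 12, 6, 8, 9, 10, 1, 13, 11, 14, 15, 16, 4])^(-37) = (1 3 6 11 4 7 13 17 5 12)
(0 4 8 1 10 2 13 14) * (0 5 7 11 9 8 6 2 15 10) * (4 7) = (0 7 11 9 8 1)(2 13 14 5 4 6)(10 15) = [7, 0, 13, 3, 6, 4, 2, 11, 1, 8, 15, 9, 12, 14, 5, 10]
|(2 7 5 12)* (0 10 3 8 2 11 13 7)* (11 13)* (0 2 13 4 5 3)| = |(0 10)(3 8 13 7)(4 5 12)| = 12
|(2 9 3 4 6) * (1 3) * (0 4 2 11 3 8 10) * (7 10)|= 11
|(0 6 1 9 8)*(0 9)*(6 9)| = |(0 9 8 6 1)| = 5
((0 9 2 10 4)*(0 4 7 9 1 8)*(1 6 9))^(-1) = ((0 6 9 2 10 7 1 8))^(-1) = (0 8 1 7 10 2 9 6)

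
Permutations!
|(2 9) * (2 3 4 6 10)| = 6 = |(2 9 3 4 6 10)|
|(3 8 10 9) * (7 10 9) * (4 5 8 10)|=7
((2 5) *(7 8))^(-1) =((2 5)(7 8))^(-1) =(2 5)(7 8)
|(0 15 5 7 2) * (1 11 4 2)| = 8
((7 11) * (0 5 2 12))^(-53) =((0 5 2 12)(7 11))^(-53) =(0 12 2 5)(7 11)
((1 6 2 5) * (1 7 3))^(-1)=(1 3 7 5 2 6)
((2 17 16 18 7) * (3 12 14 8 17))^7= (2 18 17 14 3 7 16 8 12)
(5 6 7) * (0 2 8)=(0 2 8)(5 6 7)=[2, 1, 8, 3, 4, 6, 7, 5, 0]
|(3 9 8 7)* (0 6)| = 4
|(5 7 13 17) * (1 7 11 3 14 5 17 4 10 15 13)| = 4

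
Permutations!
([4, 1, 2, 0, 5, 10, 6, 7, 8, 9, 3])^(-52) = (0 10 4 3 5)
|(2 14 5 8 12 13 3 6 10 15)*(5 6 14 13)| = 21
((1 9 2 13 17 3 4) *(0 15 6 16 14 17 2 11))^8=((0 15 6 16 14 17 3 4 1 9 11)(2 13))^8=(0 1 17 6 11 4 14 15 9 3 16)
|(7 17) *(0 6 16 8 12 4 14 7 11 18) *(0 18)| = 10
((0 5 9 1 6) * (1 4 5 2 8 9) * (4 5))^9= (0 8 5 6 2 9 1)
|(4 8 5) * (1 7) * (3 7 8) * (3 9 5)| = |(1 8 3 7)(4 9 5)| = 12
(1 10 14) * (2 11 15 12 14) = (1 10 2 11 15 12 14) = [0, 10, 11, 3, 4, 5, 6, 7, 8, 9, 2, 15, 14, 13, 1, 12]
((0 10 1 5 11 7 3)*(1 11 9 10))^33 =(0 1 5 9 10 11 7 3)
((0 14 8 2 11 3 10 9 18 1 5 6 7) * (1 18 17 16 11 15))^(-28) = (18)(0 7 6 5 1 15 2 8 14)(3 9 16)(10 17 11)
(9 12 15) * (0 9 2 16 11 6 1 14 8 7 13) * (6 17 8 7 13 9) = (0 6 1 14 7 9 12 15 2 16 11 17 8 13) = [6, 14, 16, 3, 4, 5, 1, 9, 13, 12, 10, 17, 15, 0, 7, 2, 11, 8]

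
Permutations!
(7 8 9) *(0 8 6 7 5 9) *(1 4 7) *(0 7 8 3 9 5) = (0 3 9)(1 4 8 7 6) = [3, 4, 2, 9, 8, 5, 1, 6, 7, 0]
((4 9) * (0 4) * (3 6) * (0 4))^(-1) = ((3 6)(4 9))^(-1) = (3 6)(4 9)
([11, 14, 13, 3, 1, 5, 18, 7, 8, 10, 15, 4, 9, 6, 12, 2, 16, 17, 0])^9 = [2, 18, 12, 3, 6, 5, 10, 7, 8, 4, 1, 13, 11, 9, 0, 14, 16, 17, 15]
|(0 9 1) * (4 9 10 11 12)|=|(0 10 11 12 4 9 1)|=7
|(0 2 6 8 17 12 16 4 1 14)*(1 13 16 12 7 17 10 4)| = 10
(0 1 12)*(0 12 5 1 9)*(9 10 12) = (0 10 12 9)(1 5) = [10, 5, 2, 3, 4, 1, 6, 7, 8, 0, 12, 11, 9]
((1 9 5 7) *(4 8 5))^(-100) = ((1 9 4 8 5 7))^(-100) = (1 4 5)(7 9 8)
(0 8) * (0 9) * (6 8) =(0 6 8 9) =[6, 1, 2, 3, 4, 5, 8, 7, 9, 0]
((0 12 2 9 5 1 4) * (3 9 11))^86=(0 9 12 5 2 1 11 4 3)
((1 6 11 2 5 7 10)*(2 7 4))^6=(1 6 11 7 10)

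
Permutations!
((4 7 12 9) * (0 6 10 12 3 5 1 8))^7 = (0 3 12 8 7 10 1 4 6 5 9)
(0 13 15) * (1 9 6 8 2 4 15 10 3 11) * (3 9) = (0 13 10 9 6 8 2 4 15)(1 3 11) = [13, 3, 4, 11, 15, 5, 8, 7, 2, 6, 9, 1, 12, 10, 14, 0]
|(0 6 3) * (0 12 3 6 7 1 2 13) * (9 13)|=6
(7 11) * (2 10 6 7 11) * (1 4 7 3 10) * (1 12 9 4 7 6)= (1 7 2 12 9 4 6 3 10)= [0, 7, 12, 10, 6, 5, 3, 2, 8, 4, 1, 11, 9]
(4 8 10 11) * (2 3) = (2 3)(4 8 10 11) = [0, 1, 3, 2, 8, 5, 6, 7, 10, 9, 11, 4]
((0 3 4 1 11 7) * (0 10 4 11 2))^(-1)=((0 3 11 7 10 4 1 2))^(-1)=(0 2 1 4 10 7 11 3)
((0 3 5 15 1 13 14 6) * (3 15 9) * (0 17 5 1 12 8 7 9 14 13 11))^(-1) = ((0 15 12 8 7 9 3 1 11)(5 14 6 17))^(-1) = (0 11 1 3 9 7 8 12 15)(5 17 6 14)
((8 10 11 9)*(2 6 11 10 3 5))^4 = ((2 6 11 9 8 3 5))^4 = (2 8 6 3 11 5 9)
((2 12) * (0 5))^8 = (12) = ((0 5)(2 12))^8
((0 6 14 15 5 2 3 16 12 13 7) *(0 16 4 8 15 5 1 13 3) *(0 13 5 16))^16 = (0 14 12 4 15 5 13)(1 2 7 6 16 3 8)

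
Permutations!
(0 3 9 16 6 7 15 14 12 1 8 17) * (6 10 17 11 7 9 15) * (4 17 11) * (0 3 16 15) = (0 16 10 11 7 6 9 15 14 12 1 8 4 17 3) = [16, 8, 2, 0, 17, 5, 9, 6, 4, 15, 11, 7, 1, 13, 12, 14, 10, 3]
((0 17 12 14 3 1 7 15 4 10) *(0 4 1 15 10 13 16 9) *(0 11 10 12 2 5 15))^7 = ((0 17 2 5 15 1 7 12 14 3)(4 13 16 9 11 10))^7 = (0 12 15 17 14 1 2 3 7 5)(4 13 16 9 11 10)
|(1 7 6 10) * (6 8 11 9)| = |(1 7 8 11 9 6 10)| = 7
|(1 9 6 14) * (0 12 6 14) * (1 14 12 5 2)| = |(14)(0 5 2 1 9 12 6)| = 7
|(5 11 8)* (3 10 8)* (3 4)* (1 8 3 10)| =7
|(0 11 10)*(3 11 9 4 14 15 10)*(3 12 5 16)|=|(0 9 4 14 15 10)(3 11 12 5 16)|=30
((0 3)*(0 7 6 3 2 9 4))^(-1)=((0 2 9 4)(3 7 6))^(-1)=(0 4 9 2)(3 6 7)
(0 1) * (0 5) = (0 1 5) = [1, 5, 2, 3, 4, 0]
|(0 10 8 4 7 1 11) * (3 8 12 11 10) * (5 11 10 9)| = |(0 3 8 4 7 1 9 5 11)(10 12)| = 18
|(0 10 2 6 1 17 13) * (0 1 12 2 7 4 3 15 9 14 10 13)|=84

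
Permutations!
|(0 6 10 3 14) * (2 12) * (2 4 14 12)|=7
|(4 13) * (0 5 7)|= |(0 5 7)(4 13)|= 6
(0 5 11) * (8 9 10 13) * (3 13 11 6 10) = (0 5 6 10 11)(3 13 8 9) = [5, 1, 2, 13, 4, 6, 10, 7, 9, 3, 11, 0, 12, 8]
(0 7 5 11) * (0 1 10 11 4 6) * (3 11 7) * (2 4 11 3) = (0 2 4 6)(1 10 7 5 11) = [2, 10, 4, 3, 6, 11, 0, 5, 8, 9, 7, 1]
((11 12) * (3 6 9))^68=(12)(3 9 6)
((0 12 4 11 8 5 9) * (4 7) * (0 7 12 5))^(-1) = ((12)(0 5 9 7 4 11 8))^(-1) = (12)(0 8 11 4 7 9 5)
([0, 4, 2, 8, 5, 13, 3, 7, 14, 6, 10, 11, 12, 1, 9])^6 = (1 5)(3 8 14 9 6)(4 13)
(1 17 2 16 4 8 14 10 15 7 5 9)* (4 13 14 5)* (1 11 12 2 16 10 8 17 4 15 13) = [0, 4, 10, 3, 17, 9, 6, 15, 5, 11, 13, 12, 2, 14, 8, 7, 1, 16] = (1 4 17 16)(2 10 13 14 8 5 9 11 12)(7 15)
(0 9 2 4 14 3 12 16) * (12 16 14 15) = (0 9 2 4 15 12 14 3 16) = [9, 1, 4, 16, 15, 5, 6, 7, 8, 2, 10, 11, 14, 13, 3, 12, 0]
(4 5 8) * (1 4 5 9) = (1 4 9)(5 8) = [0, 4, 2, 3, 9, 8, 6, 7, 5, 1]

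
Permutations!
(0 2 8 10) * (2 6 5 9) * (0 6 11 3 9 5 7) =(0 11 3 9 2 8 10 6 7) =[11, 1, 8, 9, 4, 5, 7, 0, 10, 2, 6, 3]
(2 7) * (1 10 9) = (1 10 9)(2 7) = [0, 10, 7, 3, 4, 5, 6, 2, 8, 1, 9]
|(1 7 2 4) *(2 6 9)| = 6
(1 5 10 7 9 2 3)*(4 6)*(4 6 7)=(1 5 10 4 7 9 2 3)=[0, 5, 3, 1, 7, 10, 6, 9, 8, 2, 4]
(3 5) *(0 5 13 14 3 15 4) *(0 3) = (0 5 15 4 3 13 14) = [5, 1, 2, 13, 3, 15, 6, 7, 8, 9, 10, 11, 12, 14, 0, 4]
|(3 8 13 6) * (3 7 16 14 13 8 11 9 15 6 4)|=|(3 11 9 15 6 7 16 14 13 4)|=10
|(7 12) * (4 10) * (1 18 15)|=|(1 18 15)(4 10)(7 12)|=6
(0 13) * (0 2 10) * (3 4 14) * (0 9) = (0 13 2 10 9)(3 4 14) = [13, 1, 10, 4, 14, 5, 6, 7, 8, 0, 9, 11, 12, 2, 3]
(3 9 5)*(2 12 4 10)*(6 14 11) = (2 12 4 10)(3 9 5)(6 14 11) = [0, 1, 12, 9, 10, 3, 14, 7, 8, 5, 2, 6, 4, 13, 11]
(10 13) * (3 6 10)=(3 6 10 13)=[0, 1, 2, 6, 4, 5, 10, 7, 8, 9, 13, 11, 12, 3]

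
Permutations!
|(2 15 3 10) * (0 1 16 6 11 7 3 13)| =|(0 1 16 6 11 7 3 10 2 15 13)| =11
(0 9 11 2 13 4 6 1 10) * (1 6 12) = (0 9 11 2 13 4 12 1 10) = [9, 10, 13, 3, 12, 5, 6, 7, 8, 11, 0, 2, 1, 4]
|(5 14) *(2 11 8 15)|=4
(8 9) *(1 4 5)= (1 4 5)(8 9)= [0, 4, 2, 3, 5, 1, 6, 7, 9, 8]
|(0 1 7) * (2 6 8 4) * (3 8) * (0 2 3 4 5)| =9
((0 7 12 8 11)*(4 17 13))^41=(0 7 12 8 11)(4 13 17)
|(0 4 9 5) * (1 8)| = 4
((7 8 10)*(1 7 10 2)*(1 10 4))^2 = (1 8 10)(2 4 7)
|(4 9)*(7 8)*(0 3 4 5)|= 10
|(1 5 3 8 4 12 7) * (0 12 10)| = 9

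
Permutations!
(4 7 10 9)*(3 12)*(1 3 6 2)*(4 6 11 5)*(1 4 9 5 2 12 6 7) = [0, 3, 4, 6, 1, 9, 12, 10, 8, 7, 5, 2, 11] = (1 3 6 12 11 2 4)(5 9 7 10)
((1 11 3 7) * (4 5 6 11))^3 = (1 6 7 5 3 4 11)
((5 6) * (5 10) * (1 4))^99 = ((1 4)(5 6 10))^99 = (10)(1 4)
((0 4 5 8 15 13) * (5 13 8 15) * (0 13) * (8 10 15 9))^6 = ((0 4)(5 9 8)(10 15))^6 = (15)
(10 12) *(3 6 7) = [0, 1, 2, 6, 4, 5, 7, 3, 8, 9, 12, 11, 10] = (3 6 7)(10 12)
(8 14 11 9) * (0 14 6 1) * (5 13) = (0 14 11 9 8 6 1)(5 13) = [14, 0, 2, 3, 4, 13, 1, 7, 6, 8, 10, 9, 12, 5, 11]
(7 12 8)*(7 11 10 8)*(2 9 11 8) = (2 9 11 10)(7 12) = [0, 1, 9, 3, 4, 5, 6, 12, 8, 11, 2, 10, 7]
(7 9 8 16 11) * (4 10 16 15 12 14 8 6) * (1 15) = (1 15 12 14 8)(4 10 16 11 7 9 6) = [0, 15, 2, 3, 10, 5, 4, 9, 1, 6, 16, 7, 14, 13, 8, 12, 11]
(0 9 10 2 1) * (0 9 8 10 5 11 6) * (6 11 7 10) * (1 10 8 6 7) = [6, 9, 10, 3, 4, 1, 0, 8, 7, 5, 2, 11] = (11)(0 6)(1 9 5)(2 10)(7 8)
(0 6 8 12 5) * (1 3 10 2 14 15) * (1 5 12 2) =(0 6 8 2 14 15 5)(1 3 10) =[6, 3, 14, 10, 4, 0, 8, 7, 2, 9, 1, 11, 12, 13, 15, 5]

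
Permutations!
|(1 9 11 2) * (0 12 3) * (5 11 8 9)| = |(0 12 3)(1 5 11 2)(8 9)| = 12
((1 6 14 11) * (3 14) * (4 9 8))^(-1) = ((1 6 3 14 11)(4 9 8))^(-1) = (1 11 14 3 6)(4 8 9)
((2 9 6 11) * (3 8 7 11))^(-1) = ((2 9 6 3 8 7 11))^(-1) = (2 11 7 8 3 6 9)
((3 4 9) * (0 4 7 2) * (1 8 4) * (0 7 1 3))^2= ((0 3 1 8 4 9)(2 7))^2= (0 1 4)(3 8 9)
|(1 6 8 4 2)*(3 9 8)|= |(1 6 3 9 8 4 2)|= 7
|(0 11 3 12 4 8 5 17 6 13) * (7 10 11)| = 12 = |(0 7 10 11 3 12 4 8 5 17 6 13)|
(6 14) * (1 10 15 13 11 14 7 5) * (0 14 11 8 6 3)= (0 14 3)(1 10 15 13 8 6 7 5)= [14, 10, 2, 0, 4, 1, 7, 5, 6, 9, 15, 11, 12, 8, 3, 13]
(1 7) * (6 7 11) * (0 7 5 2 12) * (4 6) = (0 7 1 11 4 6 5 2 12) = [7, 11, 12, 3, 6, 2, 5, 1, 8, 9, 10, 4, 0]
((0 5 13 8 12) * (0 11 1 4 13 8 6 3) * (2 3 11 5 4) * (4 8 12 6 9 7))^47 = (0 2 11 8 3 1 6)(4 7 9 13)(5 12)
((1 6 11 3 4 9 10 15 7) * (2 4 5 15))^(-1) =((1 6 11 3 5 15 7)(2 4 9 10))^(-1) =(1 7 15 5 3 11 6)(2 10 9 4)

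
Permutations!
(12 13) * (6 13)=(6 13 12)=[0, 1, 2, 3, 4, 5, 13, 7, 8, 9, 10, 11, 6, 12]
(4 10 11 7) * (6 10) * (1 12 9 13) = (1 12 9 13)(4 6 10 11 7) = [0, 12, 2, 3, 6, 5, 10, 4, 8, 13, 11, 7, 9, 1]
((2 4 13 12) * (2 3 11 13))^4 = (13)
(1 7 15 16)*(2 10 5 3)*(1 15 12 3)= (1 7 12 3 2 10 5)(15 16)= [0, 7, 10, 2, 4, 1, 6, 12, 8, 9, 5, 11, 3, 13, 14, 16, 15]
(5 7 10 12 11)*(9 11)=(5 7 10 12 9 11)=[0, 1, 2, 3, 4, 7, 6, 10, 8, 11, 12, 5, 9]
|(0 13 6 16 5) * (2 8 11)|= |(0 13 6 16 5)(2 8 11)|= 15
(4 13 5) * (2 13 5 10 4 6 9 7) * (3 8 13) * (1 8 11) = (1 8 13 10 4 5 6 9 7 2 3 11) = [0, 8, 3, 11, 5, 6, 9, 2, 13, 7, 4, 1, 12, 10]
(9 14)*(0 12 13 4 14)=(0 12 13 4 14 9)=[12, 1, 2, 3, 14, 5, 6, 7, 8, 0, 10, 11, 13, 4, 9]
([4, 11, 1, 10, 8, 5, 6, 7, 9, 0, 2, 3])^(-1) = (0 9 8 4)(1 2 10 3 11)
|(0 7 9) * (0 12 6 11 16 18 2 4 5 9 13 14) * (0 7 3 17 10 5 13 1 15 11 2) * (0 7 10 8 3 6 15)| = |(0 6 2 4 13 14 10 5 9 12 15 11 16 18 7 1)(3 17 8)| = 48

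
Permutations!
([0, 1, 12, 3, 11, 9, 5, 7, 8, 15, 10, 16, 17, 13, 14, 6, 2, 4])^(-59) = (2 12 17 4 11 16)(5 9 15 6)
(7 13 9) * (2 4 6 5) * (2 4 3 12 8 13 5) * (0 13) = (0 13 9 7 5 4 6 2 3 12 8) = [13, 1, 3, 12, 6, 4, 2, 5, 0, 7, 10, 11, 8, 9]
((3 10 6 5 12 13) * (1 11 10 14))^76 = (1 5 14 6 3 10 13 11 12)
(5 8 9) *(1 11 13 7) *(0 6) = (0 6)(1 11 13 7)(5 8 9) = [6, 11, 2, 3, 4, 8, 0, 1, 9, 5, 10, 13, 12, 7]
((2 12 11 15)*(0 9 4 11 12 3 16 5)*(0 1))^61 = (0 9 4 11 15 2 3 16 5 1)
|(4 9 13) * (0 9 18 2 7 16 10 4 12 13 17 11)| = 12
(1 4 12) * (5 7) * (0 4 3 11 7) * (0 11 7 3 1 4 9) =(0 9)(3 7 5 11)(4 12) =[9, 1, 2, 7, 12, 11, 6, 5, 8, 0, 10, 3, 4]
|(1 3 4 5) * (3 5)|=2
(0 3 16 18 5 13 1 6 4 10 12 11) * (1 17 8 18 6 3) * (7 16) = [1, 3, 2, 7, 10, 13, 4, 16, 18, 9, 12, 0, 11, 17, 14, 15, 6, 8, 5] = (0 1 3 7 16 6 4 10 12 11)(5 13 17 8 18)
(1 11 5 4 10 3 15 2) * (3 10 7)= [0, 11, 1, 15, 7, 4, 6, 3, 8, 9, 10, 5, 12, 13, 14, 2]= (1 11 5 4 7 3 15 2)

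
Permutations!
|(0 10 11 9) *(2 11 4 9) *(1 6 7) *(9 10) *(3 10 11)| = |(0 9)(1 6 7)(2 3 10 4 11)| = 30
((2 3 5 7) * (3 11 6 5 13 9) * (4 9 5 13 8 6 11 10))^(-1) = (2 7 5 13 6 8 3 9 4 10)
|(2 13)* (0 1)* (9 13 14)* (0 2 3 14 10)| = 4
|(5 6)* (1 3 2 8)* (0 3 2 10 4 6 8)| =9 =|(0 3 10 4 6 5 8 1 2)|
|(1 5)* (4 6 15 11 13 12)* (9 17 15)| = |(1 5)(4 6 9 17 15 11 13 12)| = 8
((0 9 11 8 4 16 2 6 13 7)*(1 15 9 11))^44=((0 11 8 4 16 2 6 13 7)(1 15 9))^44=(0 7 13 6 2 16 4 8 11)(1 9 15)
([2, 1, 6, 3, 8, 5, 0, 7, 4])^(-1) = (0 6 2)(4 8)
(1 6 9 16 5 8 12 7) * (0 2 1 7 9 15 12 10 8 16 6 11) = (0 2 1 11)(5 16)(6 15 12 9)(8 10) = [2, 11, 1, 3, 4, 16, 15, 7, 10, 6, 8, 0, 9, 13, 14, 12, 5]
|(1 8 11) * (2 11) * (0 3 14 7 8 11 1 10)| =9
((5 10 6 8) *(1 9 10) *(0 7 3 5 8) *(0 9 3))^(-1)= ((0 7)(1 3 5)(6 9 10))^(-1)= (0 7)(1 5 3)(6 10 9)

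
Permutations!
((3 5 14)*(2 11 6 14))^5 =(2 5 3 14 6 11)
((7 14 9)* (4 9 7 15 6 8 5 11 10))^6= ((4 9 15 6 8 5 11 10)(7 14))^6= (4 11 8 15)(5 6 9 10)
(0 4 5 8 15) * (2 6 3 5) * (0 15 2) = [4, 1, 6, 5, 0, 8, 3, 7, 2, 9, 10, 11, 12, 13, 14, 15] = (15)(0 4)(2 6 3 5 8)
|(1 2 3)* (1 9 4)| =|(1 2 3 9 4)| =5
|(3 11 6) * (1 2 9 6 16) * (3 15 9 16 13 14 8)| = 15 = |(1 2 16)(3 11 13 14 8)(6 15 9)|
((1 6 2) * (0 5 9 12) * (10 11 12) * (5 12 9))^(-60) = (12)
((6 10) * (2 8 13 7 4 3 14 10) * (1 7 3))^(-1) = ((1 7 4)(2 8 13 3 14 10 6))^(-1) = (1 4 7)(2 6 10 14 3 13 8)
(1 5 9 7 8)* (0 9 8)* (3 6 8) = (0 9 7)(1 5 3 6 8) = [9, 5, 2, 6, 4, 3, 8, 0, 1, 7]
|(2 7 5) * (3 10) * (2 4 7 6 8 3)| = |(2 6 8 3 10)(4 7 5)| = 15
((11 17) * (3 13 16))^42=(17)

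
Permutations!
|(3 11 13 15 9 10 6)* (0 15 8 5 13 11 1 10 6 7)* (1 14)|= |(0 15 9 6 3 14 1 10 7)(5 13 8)|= 9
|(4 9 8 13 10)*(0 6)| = 10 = |(0 6)(4 9 8 13 10)|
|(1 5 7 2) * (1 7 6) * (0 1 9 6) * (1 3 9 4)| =14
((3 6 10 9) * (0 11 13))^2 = (0 13 11)(3 10)(6 9) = ((0 11 13)(3 6 10 9))^2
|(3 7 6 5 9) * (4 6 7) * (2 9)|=|(2 9 3 4 6 5)|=6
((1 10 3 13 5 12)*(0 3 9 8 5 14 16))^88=((0 3 13 14 16)(1 10 9 8 5 12))^88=(0 14 3 16 13)(1 5 9)(8 10 12)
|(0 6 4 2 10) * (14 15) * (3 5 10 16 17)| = 18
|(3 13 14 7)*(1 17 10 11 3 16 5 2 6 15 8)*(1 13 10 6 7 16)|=33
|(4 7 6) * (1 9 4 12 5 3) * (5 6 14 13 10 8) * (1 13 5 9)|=18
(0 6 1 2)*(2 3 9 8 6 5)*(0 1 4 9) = (0 5 2 1 3)(4 9 8 6) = [5, 3, 1, 0, 9, 2, 4, 7, 6, 8]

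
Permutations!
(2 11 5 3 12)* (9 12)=(2 11 5 3 9 12)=[0, 1, 11, 9, 4, 3, 6, 7, 8, 12, 10, 5, 2]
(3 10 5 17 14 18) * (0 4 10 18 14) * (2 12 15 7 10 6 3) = (0 4 6 3 18 2 12 15 7 10 5 17) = [4, 1, 12, 18, 6, 17, 3, 10, 8, 9, 5, 11, 15, 13, 14, 7, 16, 0, 2]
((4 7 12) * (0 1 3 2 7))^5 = (0 12 2 1 4 7 3)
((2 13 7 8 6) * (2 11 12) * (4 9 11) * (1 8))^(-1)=((1 8 6 4 9 11 12 2 13 7))^(-1)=(1 7 13 2 12 11 9 4 6 8)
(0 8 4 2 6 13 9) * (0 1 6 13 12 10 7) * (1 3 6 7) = (0 8 4 2 13 9 3 6 12 10 1 7) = [8, 7, 13, 6, 2, 5, 12, 0, 4, 3, 1, 11, 10, 9]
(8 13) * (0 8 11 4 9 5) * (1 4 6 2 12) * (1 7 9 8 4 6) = (0 4 8 13 11 1 6 2 12 7 9 5) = [4, 6, 12, 3, 8, 0, 2, 9, 13, 5, 10, 1, 7, 11]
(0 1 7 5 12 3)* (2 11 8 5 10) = (0 1 7 10 2 11 8 5 12 3) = [1, 7, 11, 0, 4, 12, 6, 10, 5, 9, 2, 8, 3]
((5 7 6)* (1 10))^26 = (10)(5 6 7)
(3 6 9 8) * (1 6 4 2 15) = (1 6 9 8 3 4 2 15) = [0, 6, 15, 4, 2, 5, 9, 7, 3, 8, 10, 11, 12, 13, 14, 1]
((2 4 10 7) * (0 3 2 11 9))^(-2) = ((0 3 2 4 10 7 11 9))^(-2) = (0 11 10 2)(3 9 7 4)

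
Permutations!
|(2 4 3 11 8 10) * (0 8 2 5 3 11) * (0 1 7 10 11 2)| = |(0 8 11)(1 7 10 5 3)(2 4)| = 30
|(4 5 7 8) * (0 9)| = |(0 9)(4 5 7 8)| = 4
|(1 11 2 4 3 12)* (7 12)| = |(1 11 2 4 3 7 12)| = 7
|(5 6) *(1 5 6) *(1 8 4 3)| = |(1 5 8 4 3)| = 5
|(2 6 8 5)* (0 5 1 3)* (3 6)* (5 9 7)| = |(0 9 7 5 2 3)(1 6 8)| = 6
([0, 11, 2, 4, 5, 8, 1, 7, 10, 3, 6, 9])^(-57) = [0, 8, 2, 1, 11, 9, 5, 7, 3, 6, 4, 10]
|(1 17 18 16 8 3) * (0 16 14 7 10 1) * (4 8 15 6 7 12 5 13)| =16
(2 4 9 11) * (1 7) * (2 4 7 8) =(1 8 2 7)(4 9 11) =[0, 8, 7, 3, 9, 5, 6, 1, 2, 11, 10, 4]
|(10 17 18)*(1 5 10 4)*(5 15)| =|(1 15 5 10 17 18 4)| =7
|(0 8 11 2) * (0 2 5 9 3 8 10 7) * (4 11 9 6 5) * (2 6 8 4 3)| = |(0 10 7)(2 6 5 8 9)(3 4 11)| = 15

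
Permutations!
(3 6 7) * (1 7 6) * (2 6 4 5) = (1 7 3)(2 6 4 5) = [0, 7, 6, 1, 5, 2, 4, 3]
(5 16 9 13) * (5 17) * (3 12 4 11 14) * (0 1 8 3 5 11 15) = (0 1 8 3 12 4 15)(5 16 9 13 17 11 14) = [1, 8, 2, 12, 15, 16, 6, 7, 3, 13, 10, 14, 4, 17, 5, 0, 9, 11]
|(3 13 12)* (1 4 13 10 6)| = |(1 4 13 12 3 10 6)| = 7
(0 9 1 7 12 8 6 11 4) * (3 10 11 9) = (0 3 10 11 4)(1 7 12 8 6 9) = [3, 7, 2, 10, 0, 5, 9, 12, 6, 1, 11, 4, 8]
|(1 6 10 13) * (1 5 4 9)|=7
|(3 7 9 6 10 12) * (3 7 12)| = 6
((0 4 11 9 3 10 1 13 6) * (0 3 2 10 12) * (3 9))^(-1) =((0 4 11 3 12)(1 13 6 9 2 10))^(-1) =(0 12 3 11 4)(1 10 2 9 6 13)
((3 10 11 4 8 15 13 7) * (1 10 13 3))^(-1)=((1 10 11 4 8 15 3 13 7))^(-1)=(1 7 13 3 15 8 4 11 10)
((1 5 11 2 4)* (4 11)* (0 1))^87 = (0 4 5 1)(2 11)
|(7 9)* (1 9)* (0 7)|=|(0 7 1 9)|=4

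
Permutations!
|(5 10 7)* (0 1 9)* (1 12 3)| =|(0 12 3 1 9)(5 10 7)| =15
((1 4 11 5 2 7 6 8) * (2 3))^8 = (1 8 6 7 2 3 5 11 4)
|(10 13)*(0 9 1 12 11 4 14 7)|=8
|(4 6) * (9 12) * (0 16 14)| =|(0 16 14)(4 6)(9 12)| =6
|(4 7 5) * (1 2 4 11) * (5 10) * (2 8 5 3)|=20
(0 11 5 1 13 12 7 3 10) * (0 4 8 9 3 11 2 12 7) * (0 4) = [2, 13, 12, 10, 8, 1, 6, 11, 9, 3, 0, 5, 4, 7] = (0 2 12 4 8 9 3 10)(1 13 7 11 5)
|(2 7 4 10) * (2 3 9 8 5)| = |(2 7 4 10 3 9 8 5)| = 8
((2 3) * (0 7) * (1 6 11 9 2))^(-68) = ((0 7)(1 6 11 9 2 3))^(-68) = (1 2 11)(3 9 6)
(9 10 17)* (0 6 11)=[6, 1, 2, 3, 4, 5, 11, 7, 8, 10, 17, 0, 12, 13, 14, 15, 16, 9]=(0 6 11)(9 10 17)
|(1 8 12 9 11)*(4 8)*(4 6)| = |(1 6 4 8 12 9 11)| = 7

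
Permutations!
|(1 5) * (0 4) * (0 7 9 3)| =|(0 4 7 9 3)(1 5)| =10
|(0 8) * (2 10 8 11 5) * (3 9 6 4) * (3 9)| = |(0 11 5 2 10 8)(4 9 6)| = 6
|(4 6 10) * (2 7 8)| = 3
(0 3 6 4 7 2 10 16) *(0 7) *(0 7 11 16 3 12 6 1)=[12, 0, 10, 1, 7, 5, 4, 2, 8, 9, 3, 16, 6, 13, 14, 15, 11]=(0 12 6 4 7 2 10 3 1)(11 16)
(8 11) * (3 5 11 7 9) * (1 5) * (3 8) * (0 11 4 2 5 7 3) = (0 11)(1 7 9 8 3)(2 5 4) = [11, 7, 5, 1, 2, 4, 6, 9, 3, 8, 10, 0]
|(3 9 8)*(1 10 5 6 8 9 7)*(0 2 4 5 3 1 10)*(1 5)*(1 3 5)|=10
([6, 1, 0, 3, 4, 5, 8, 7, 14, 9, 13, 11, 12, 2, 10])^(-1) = (0 2 13 10 14 8 6)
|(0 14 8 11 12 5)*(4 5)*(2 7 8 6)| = 10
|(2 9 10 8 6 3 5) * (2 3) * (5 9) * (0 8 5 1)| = 20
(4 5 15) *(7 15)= (4 5 7 15)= [0, 1, 2, 3, 5, 7, 6, 15, 8, 9, 10, 11, 12, 13, 14, 4]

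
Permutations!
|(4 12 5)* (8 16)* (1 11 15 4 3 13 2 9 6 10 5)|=70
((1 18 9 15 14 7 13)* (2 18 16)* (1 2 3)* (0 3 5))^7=(18)(0 1 5 3 16)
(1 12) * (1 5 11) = [0, 12, 2, 3, 4, 11, 6, 7, 8, 9, 10, 1, 5] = (1 12 5 11)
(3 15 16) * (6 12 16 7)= [0, 1, 2, 15, 4, 5, 12, 6, 8, 9, 10, 11, 16, 13, 14, 7, 3]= (3 15 7 6 12 16)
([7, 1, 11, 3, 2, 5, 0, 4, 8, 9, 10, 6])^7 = [7, 1, 11, 3, 2, 5, 0, 4, 8, 9, 10, 6]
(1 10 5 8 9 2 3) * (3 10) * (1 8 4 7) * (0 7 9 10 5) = [7, 3, 5, 8, 9, 4, 6, 1, 10, 2, 0] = (0 7 1 3 8 10)(2 5 4 9)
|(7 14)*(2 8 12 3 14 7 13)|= |(2 8 12 3 14 13)|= 6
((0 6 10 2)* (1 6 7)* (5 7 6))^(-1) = (0 2 10 6)(1 7 5)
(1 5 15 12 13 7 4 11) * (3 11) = (1 5 15 12 13 7 4 3 11) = [0, 5, 2, 11, 3, 15, 6, 4, 8, 9, 10, 1, 13, 7, 14, 12]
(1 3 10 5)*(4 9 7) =(1 3 10 5)(4 9 7) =[0, 3, 2, 10, 9, 1, 6, 4, 8, 7, 5]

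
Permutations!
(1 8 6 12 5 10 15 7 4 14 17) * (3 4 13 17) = (1 8 6 12 5 10 15 7 13 17)(3 4 14) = [0, 8, 2, 4, 14, 10, 12, 13, 6, 9, 15, 11, 5, 17, 3, 7, 16, 1]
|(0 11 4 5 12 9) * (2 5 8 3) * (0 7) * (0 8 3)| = |(0 11 4 3 2 5 12 9 7 8)| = 10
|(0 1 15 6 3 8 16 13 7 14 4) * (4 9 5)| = |(0 1 15 6 3 8 16 13 7 14 9 5 4)| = 13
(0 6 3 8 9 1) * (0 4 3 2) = (0 6 2)(1 4 3 8 9) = [6, 4, 0, 8, 3, 5, 2, 7, 9, 1]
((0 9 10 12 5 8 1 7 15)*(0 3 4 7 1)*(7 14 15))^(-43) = (0 8 5 12 10 9)(3 4 14 15)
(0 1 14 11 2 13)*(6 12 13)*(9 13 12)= (0 1 14 11 2 6 9 13)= [1, 14, 6, 3, 4, 5, 9, 7, 8, 13, 10, 2, 12, 0, 11]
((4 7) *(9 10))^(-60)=((4 7)(9 10))^(-60)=(10)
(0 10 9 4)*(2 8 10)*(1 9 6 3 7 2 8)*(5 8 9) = (0 9 4)(1 5 8 10 6 3 7 2) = [9, 5, 1, 7, 0, 8, 3, 2, 10, 4, 6]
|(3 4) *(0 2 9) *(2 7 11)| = 10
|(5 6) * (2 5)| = |(2 5 6)| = 3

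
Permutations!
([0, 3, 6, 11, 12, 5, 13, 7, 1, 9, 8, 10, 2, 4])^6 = [0, 3, 6, 11, 12, 5, 13, 7, 1, 9, 8, 10, 2, 4]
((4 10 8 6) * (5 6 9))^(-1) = (4 6 5 9 8 10)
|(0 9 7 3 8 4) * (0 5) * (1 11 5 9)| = |(0 1 11 5)(3 8 4 9 7)| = 20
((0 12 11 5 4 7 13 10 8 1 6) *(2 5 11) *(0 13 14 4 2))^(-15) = (14)(0 12)(2 5)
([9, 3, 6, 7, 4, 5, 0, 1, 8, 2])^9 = (0 9 2 6)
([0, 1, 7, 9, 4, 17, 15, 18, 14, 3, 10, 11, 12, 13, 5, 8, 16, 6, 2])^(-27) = [0, 1, 2, 9, 4, 15, 14, 7, 17, 3, 10, 11, 12, 13, 6, 5, 16, 8, 18]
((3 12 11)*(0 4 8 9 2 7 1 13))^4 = ((0 4 8 9 2 7 1 13)(3 12 11))^4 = (0 2)(1 8)(3 12 11)(4 7)(9 13)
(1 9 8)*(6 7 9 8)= (1 8)(6 7 9)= [0, 8, 2, 3, 4, 5, 7, 9, 1, 6]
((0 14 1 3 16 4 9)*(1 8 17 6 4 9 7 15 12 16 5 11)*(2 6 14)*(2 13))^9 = (17)(0 9 16 12 15 7 4 6 2 13)(1 3 5 11)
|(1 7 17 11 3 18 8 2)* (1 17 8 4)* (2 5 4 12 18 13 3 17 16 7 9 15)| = 18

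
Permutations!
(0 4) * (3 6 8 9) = (0 4)(3 6 8 9) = [4, 1, 2, 6, 0, 5, 8, 7, 9, 3]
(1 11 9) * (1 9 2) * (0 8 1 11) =(0 8 1)(2 11) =[8, 0, 11, 3, 4, 5, 6, 7, 1, 9, 10, 2]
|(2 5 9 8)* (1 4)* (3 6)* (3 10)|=12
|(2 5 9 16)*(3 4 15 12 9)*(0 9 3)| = |(0 9 16 2 5)(3 4 15 12)| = 20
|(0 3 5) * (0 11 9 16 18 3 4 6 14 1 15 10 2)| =|(0 4 6 14 1 15 10 2)(3 5 11 9 16 18)| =24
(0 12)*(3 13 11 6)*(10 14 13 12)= (0 10 14 13 11 6 3 12)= [10, 1, 2, 12, 4, 5, 3, 7, 8, 9, 14, 6, 0, 11, 13]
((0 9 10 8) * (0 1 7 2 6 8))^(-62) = (0 9 10)(1 6 7 8 2)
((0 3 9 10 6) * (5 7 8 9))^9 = (0 3 5 7 8 9 10 6)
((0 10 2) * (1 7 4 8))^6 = (10)(1 4)(7 8)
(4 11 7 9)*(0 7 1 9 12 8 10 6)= (0 7 12 8 10 6)(1 9 4 11)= [7, 9, 2, 3, 11, 5, 0, 12, 10, 4, 6, 1, 8]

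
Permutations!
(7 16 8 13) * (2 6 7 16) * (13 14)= (2 6 7)(8 14 13 16)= [0, 1, 6, 3, 4, 5, 7, 2, 14, 9, 10, 11, 12, 16, 13, 15, 8]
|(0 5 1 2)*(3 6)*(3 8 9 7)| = |(0 5 1 2)(3 6 8 9 7)| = 20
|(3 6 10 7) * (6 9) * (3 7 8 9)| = 4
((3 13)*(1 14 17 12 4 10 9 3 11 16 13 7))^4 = (1 4 7 12 3 17 9 14 10)(11 16 13)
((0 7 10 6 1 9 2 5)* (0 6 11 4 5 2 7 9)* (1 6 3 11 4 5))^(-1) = (0 1 4 10 7 9)(3 5 11)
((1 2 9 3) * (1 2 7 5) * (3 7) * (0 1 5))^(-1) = ((0 1 3 2 9 7))^(-1) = (0 7 9 2 3 1)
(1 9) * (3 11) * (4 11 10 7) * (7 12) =[0, 9, 2, 10, 11, 5, 6, 4, 8, 1, 12, 3, 7] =(1 9)(3 10 12 7 4 11)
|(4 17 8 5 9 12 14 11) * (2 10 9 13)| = 11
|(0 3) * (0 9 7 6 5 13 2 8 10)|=10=|(0 3 9 7 6 5 13 2 8 10)|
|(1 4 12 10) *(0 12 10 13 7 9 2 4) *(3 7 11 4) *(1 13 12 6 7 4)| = |(0 6 7 9 2 3 4 10 13 11 1)| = 11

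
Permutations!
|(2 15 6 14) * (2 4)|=|(2 15 6 14 4)|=5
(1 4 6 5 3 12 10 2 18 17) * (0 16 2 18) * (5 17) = (0 16 2)(1 4 6 17)(3 12 10 18 5) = [16, 4, 0, 12, 6, 3, 17, 7, 8, 9, 18, 11, 10, 13, 14, 15, 2, 1, 5]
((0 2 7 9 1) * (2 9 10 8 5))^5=(10)(0 1 9)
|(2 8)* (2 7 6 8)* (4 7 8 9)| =4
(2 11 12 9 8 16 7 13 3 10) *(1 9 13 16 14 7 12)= (1 9 8 14 7 16 12 13 3 10 2 11)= [0, 9, 11, 10, 4, 5, 6, 16, 14, 8, 2, 1, 13, 3, 7, 15, 12]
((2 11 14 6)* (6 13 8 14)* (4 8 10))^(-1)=((2 11 6)(4 8 14 13 10))^(-1)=(2 6 11)(4 10 13 14 8)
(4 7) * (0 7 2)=(0 7 4 2)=[7, 1, 0, 3, 2, 5, 6, 4]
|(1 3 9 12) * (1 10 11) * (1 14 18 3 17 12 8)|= |(1 17 12 10 11 14 18 3 9 8)|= 10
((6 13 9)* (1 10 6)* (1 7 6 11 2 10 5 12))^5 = ((1 5 12)(2 10 11)(6 13 9 7))^5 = (1 12 5)(2 11 10)(6 13 9 7)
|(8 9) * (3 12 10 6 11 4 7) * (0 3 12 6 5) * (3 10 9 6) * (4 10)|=10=|(0 4 7 12 9 8 6 11 10 5)|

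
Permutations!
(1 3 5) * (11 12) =(1 3 5)(11 12) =[0, 3, 2, 5, 4, 1, 6, 7, 8, 9, 10, 12, 11]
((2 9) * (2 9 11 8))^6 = ((2 11 8))^6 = (11)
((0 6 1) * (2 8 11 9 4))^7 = (0 6 1)(2 11 4 8 9)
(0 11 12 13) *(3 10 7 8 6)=[11, 1, 2, 10, 4, 5, 3, 8, 6, 9, 7, 12, 13, 0]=(0 11 12 13)(3 10 7 8 6)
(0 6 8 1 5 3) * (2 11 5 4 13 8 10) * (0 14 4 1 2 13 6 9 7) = (0 9 7)(2 11 5 3 14 4 6 10 13 8) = [9, 1, 11, 14, 6, 3, 10, 0, 2, 7, 13, 5, 12, 8, 4]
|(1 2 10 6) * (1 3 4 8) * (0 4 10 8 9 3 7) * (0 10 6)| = 21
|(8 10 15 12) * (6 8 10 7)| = |(6 8 7)(10 15 12)| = 3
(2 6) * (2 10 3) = (2 6 10 3) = [0, 1, 6, 2, 4, 5, 10, 7, 8, 9, 3]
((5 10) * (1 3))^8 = ((1 3)(5 10))^8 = (10)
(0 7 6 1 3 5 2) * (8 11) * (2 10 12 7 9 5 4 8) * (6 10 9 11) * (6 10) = (0 11 2)(1 3 4 8 10 12 7 6)(5 9) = [11, 3, 0, 4, 8, 9, 1, 6, 10, 5, 12, 2, 7]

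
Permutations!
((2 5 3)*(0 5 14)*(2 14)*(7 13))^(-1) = (0 14 3 5)(7 13)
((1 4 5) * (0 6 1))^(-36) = (0 5 4 1 6)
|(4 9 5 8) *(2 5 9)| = 4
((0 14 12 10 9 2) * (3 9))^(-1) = ((0 14 12 10 3 9 2))^(-1) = (0 2 9 3 10 12 14)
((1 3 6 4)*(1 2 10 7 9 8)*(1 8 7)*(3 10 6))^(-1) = ((1 10)(2 6 4)(7 9))^(-1) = (1 10)(2 4 6)(7 9)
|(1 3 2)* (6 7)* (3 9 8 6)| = 7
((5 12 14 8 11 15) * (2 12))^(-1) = (2 5 15 11 8 14 12)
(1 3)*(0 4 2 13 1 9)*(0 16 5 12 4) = (1 3 9 16 5 12 4 2 13) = [0, 3, 13, 9, 2, 12, 6, 7, 8, 16, 10, 11, 4, 1, 14, 15, 5]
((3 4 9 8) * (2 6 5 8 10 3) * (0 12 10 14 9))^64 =(14)(0 4 3 10 12)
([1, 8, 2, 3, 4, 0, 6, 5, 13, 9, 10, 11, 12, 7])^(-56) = [7, 5, 2, 3, 4, 13, 6, 8, 0, 9, 10, 11, 12, 1]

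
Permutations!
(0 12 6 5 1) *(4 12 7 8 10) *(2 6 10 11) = (0 7 8 11 2 6 5 1)(4 12 10) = [7, 0, 6, 3, 12, 1, 5, 8, 11, 9, 4, 2, 10]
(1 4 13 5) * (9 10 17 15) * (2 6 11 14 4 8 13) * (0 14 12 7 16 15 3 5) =(0 14 4 2 6 11 12 7 16 15 9 10 17 3 5 1 8 13) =[14, 8, 6, 5, 2, 1, 11, 16, 13, 10, 17, 12, 7, 0, 4, 9, 15, 3]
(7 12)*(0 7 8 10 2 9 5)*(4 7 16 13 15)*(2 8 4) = (0 16 13 15 2 9 5)(4 7 12)(8 10) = [16, 1, 9, 3, 7, 0, 6, 12, 10, 5, 8, 11, 4, 15, 14, 2, 13]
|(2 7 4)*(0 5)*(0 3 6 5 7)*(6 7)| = 7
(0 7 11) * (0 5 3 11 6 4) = (0 7 6 4)(3 11 5) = [7, 1, 2, 11, 0, 3, 4, 6, 8, 9, 10, 5]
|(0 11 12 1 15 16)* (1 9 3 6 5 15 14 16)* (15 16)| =24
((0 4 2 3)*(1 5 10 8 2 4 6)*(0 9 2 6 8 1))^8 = (0 6 8)(1 10 5)(2 9 3)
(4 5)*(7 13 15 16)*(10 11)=(4 5)(7 13 15 16)(10 11)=[0, 1, 2, 3, 5, 4, 6, 13, 8, 9, 11, 10, 12, 15, 14, 16, 7]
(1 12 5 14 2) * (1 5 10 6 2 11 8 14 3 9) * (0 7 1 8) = (0 7 1 12 10 6 2 5 3 9 8 14 11) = [7, 12, 5, 9, 4, 3, 2, 1, 14, 8, 6, 0, 10, 13, 11]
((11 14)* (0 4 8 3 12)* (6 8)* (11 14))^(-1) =(14)(0 12 3 8 6 4)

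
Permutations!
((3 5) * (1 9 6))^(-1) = (1 6 9)(3 5)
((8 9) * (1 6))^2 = (9)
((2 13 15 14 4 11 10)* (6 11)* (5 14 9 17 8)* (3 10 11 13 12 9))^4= (2 8 6 10 17 4 3 9 14 15 12 5 13)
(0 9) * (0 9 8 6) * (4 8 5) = (9)(0 5 4 8 6) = [5, 1, 2, 3, 8, 4, 0, 7, 6, 9]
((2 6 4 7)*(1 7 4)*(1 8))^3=((1 7 2 6 8))^3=(1 6 7 8 2)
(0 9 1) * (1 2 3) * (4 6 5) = (0 9 2 3 1)(4 6 5) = [9, 0, 3, 1, 6, 4, 5, 7, 8, 2]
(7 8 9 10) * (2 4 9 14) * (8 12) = (2 4 9 10 7 12 8 14) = [0, 1, 4, 3, 9, 5, 6, 12, 14, 10, 7, 11, 8, 13, 2]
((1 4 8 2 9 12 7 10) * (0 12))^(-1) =((0 12 7 10 1 4 8 2 9))^(-1) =(0 9 2 8 4 1 10 7 12)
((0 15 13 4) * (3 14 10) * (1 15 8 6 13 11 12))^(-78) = (0 6 4 8 13)(1 11)(12 15) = ((0 8 6 13 4)(1 15 11 12)(3 14 10))^(-78)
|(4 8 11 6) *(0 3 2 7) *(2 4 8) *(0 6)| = 8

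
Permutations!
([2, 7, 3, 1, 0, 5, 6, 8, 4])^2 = (0 3 7 4 2 1 8)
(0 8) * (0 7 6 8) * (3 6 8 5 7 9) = (3 6 5 7 8 9) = [0, 1, 2, 6, 4, 7, 5, 8, 9, 3]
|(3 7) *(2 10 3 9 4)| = 6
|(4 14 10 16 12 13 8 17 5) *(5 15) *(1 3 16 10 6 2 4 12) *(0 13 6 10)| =12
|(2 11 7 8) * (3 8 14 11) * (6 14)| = 12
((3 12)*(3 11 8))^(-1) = (3 8 11 12)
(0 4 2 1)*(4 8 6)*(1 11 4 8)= (0 1)(2 11 4)(6 8)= [1, 0, 11, 3, 2, 5, 8, 7, 6, 9, 10, 4]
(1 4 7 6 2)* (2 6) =(1 4 7 2) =[0, 4, 1, 3, 7, 5, 6, 2]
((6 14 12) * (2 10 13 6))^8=(2 13 14)(6 12 10)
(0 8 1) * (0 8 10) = [10, 8, 2, 3, 4, 5, 6, 7, 1, 9, 0] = (0 10)(1 8)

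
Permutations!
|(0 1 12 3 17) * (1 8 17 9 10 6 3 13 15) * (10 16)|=60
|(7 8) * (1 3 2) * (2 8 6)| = |(1 3 8 7 6 2)| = 6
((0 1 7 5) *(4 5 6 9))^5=((0 1 7 6 9 4 5))^5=(0 4 6 1 5 9 7)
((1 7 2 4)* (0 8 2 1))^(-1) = (0 4 2 8)(1 7)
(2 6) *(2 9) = (2 6 9) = [0, 1, 6, 3, 4, 5, 9, 7, 8, 2]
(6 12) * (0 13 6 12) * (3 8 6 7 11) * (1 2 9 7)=(0 13 1 2 9 7 11 3 8 6)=[13, 2, 9, 8, 4, 5, 0, 11, 6, 7, 10, 3, 12, 1]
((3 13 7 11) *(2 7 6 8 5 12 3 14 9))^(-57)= (2 14 7 9 11)(3 8)(5 13)(6 12)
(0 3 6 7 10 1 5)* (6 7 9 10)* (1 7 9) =[3, 5, 2, 9, 4, 0, 1, 6, 8, 10, 7] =(0 3 9 10 7 6 1 5)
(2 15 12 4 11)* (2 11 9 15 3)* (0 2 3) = (0 2)(4 9 15 12) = [2, 1, 0, 3, 9, 5, 6, 7, 8, 15, 10, 11, 4, 13, 14, 12]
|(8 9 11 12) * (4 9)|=|(4 9 11 12 8)|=5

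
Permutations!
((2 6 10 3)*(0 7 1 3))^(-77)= ((0 7 1 3 2 6 10))^(-77)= (10)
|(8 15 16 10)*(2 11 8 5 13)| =8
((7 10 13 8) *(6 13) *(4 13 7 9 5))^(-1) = ((4 13 8 9 5)(6 7 10))^(-1) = (4 5 9 8 13)(6 10 7)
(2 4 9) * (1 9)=(1 9 2 4)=[0, 9, 4, 3, 1, 5, 6, 7, 8, 2]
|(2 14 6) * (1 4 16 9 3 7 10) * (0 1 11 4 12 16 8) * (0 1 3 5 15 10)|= 30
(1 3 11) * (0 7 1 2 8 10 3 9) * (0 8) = (0 7 1 9 8 10 3 11 2) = [7, 9, 0, 11, 4, 5, 6, 1, 10, 8, 3, 2]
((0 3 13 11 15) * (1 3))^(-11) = (0 1 3 13 11 15)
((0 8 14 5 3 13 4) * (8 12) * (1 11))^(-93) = (0 14 13 12 5 4 8 3)(1 11)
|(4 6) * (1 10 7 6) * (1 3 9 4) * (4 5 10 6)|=|(1 6)(3 9 5 10 7 4)|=6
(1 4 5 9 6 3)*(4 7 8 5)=(1 7 8 5 9 6 3)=[0, 7, 2, 1, 4, 9, 3, 8, 5, 6]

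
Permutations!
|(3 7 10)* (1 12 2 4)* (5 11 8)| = 12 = |(1 12 2 4)(3 7 10)(5 11 8)|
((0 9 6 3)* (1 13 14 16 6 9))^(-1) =(0 3 6 16 14 13 1)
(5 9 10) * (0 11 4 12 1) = (0 11 4 12 1)(5 9 10) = [11, 0, 2, 3, 12, 9, 6, 7, 8, 10, 5, 4, 1]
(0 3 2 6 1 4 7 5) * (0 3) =(1 4 7 5 3 2 6) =[0, 4, 6, 2, 7, 3, 1, 5]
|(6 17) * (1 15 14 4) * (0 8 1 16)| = 14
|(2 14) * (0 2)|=3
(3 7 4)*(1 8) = [0, 8, 2, 7, 3, 5, 6, 4, 1] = (1 8)(3 7 4)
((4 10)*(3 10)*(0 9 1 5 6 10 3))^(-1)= (0 4 10 6 5 1 9)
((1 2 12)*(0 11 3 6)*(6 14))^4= (0 6 14 3 11)(1 2 12)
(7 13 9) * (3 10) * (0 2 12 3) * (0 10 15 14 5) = (0 2 12 3 15 14 5)(7 13 9) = [2, 1, 12, 15, 4, 0, 6, 13, 8, 7, 10, 11, 3, 9, 5, 14]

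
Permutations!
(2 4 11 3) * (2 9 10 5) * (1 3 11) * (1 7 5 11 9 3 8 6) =(1 8 6)(2 4 7 5)(9 10 11) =[0, 8, 4, 3, 7, 2, 1, 5, 6, 10, 11, 9]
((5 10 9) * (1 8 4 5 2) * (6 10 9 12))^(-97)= (1 2 9 5 4 8)(6 12 10)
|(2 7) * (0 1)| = |(0 1)(2 7)| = 2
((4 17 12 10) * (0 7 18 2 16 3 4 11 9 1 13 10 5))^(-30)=((0 7 18 2 16 3 4 17 12 5)(1 13 10 11 9))^(-30)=(18)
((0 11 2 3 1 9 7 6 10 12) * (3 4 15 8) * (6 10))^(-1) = ((0 11 2 4 15 8 3 1 9 7 10 12))^(-1) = (0 12 10 7 9 1 3 8 15 4 2 11)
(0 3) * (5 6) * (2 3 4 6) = (0 4 6 5 2 3) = [4, 1, 3, 0, 6, 2, 5]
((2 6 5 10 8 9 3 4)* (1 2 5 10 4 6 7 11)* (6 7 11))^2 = (1 11 2)(3 6 8)(7 10 9)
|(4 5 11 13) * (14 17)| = 4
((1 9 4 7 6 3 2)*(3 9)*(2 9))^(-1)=((1 3 9 4 7 6 2))^(-1)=(1 2 6 7 4 9 3)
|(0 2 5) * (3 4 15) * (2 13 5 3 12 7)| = 6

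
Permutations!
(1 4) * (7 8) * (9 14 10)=(1 4)(7 8)(9 14 10)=[0, 4, 2, 3, 1, 5, 6, 8, 7, 14, 9, 11, 12, 13, 10]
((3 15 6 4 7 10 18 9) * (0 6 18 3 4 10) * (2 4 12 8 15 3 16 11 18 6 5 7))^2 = ((0 5 7)(2 4)(6 10 16 11 18 9 12 8 15))^2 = (0 7 5)(6 16 18 12 15 10 11 9 8)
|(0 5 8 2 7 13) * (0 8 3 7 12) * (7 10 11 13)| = 9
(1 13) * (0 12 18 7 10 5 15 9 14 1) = (0 12 18 7 10 5 15 9 14 1 13) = [12, 13, 2, 3, 4, 15, 6, 10, 8, 14, 5, 11, 18, 0, 1, 9, 16, 17, 7]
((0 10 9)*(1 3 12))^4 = ((0 10 9)(1 3 12))^4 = (0 10 9)(1 3 12)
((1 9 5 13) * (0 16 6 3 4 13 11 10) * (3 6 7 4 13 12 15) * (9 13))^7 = (0 9 4 10 3 7 11 15 16 5 12)(1 13) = ((0 16 7 4 12 15 3 9 5 11 10)(1 13))^7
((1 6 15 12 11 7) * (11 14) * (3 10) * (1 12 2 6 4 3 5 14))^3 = ((1 4 3 10 5 14 11 7 12)(2 6 15))^3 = (15)(1 10 11)(3 14 12)(4 5 7)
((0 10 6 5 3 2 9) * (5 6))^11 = ((0 10 5 3 2 9))^11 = (0 9 2 3 5 10)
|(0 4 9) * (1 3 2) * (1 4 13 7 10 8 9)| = |(0 13 7 10 8 9)(1 3 2 4)| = 12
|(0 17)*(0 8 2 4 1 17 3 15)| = 15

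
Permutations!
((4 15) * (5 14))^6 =(15)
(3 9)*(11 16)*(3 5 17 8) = [0, 1, 2, 9, 4, 17, 6, 7, 3, 5, 10, 16, 12, 13, 14, 15, 11, 8] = (3 9 5 17 8)(11 16)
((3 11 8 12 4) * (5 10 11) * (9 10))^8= (12)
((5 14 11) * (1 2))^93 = (14)(1 2)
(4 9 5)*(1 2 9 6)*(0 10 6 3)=(0 10 6 1 2 9 5 4 3)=[10, 2, 9, 0, 3, 4, 1, 7, 8, 5, 6]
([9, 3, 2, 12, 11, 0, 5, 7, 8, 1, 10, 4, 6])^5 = (0 6 3 9 5 12 1)(4 11)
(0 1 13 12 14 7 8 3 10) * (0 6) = [1, 13, 2, 10, 4, 5, 0, 8, 3, 9, 6, 11, 14, 12, 7] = (0 1 13 12 14 7 8 3 10 6)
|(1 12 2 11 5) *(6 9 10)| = |(1 12 2 11 5)(6 9 10)| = 15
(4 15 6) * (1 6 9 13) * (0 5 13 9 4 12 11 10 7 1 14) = [5, 6, 2, 3, 15, 13, 12, 1, 8, 9, 7, 10, 11, 14, 0, 4] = (0 5 13 14)(1 6 12 11 10 7)(4 15)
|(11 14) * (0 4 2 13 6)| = 10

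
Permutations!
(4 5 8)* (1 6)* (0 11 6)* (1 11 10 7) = (0 10 7 1)(4 5 8)(6 11) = [10, 0, 2, 3, 5, 8, 11, 1, 4, 9, 7, 6]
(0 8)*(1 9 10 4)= (0 8)(1 9 10 4)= [8, 9, 2, 3, 1, 5, 6, 7, 0, 10, 4]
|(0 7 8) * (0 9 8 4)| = 6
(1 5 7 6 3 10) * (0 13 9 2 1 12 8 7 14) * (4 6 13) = [4, 5, 1, 10, 6, 14, 3, 13, 7, 2, 12, 11, 8, 9, 0] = (0 4 6 3 10 12 8 7 13 9 2 1 5 14)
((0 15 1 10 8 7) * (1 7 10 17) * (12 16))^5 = ((0 15 7)(1 17)(8 10)(12 16))^5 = (0 7 15)(1 17)(8 10)(12 16)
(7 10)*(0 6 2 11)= (0 6 2 11)(7 10)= [6, 1, 11, 3, 4, 5, 2, 10, 8, 9, 7, 0]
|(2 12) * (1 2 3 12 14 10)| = 4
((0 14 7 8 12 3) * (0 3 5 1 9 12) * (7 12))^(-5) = (0 5 7 14 1 8 12 9) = ((0 14 12 5 1 9 7 8))^(-5)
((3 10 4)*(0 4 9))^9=((0 4 3 10 9))^9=(0 9 10 3 4)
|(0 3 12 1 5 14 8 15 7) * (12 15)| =20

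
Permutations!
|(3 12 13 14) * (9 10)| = 4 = |(3 12 13 14)(9 10)|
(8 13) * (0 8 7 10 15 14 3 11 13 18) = [8, 1, 2, 11, 4, 5, 6, 10, 18, 9, 15, 13, 12, 7, 3, 14, 16, 17, 0] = (0 8 18)(3 11 13 7 10 15 14)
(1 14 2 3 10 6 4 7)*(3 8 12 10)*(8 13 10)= (1 14 2 13 10 6 4 7)(8 12)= [0, 14, 13, 3, 7, 5, 4, 1, 12, 9, 6, 11, 8, 10, 2]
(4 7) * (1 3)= [0, 3, 2, 1, 7, 5, 6, 4]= (1 3)(4 7)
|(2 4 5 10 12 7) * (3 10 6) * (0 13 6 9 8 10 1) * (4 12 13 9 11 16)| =|(0 9 8 10 13 6 3 1)(2 12 7)(4 5 11 16)| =24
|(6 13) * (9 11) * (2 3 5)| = 6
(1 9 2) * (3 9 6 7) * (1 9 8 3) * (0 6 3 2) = [6, 3, 9, 8, 4, 5, 7, 1, 2, 0] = (0 6 7 1 3 8 2 9)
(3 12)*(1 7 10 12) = [0, 7, 2, 1, 4, 5, 6, 10, 8, 9, 12, 11, 3] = (1 7 10 12 3)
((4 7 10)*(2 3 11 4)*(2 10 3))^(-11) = (3 11 4 7)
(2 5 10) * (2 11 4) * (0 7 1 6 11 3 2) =(0 7 1 6 11 4)(2 5 10 3) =[7, 6, 5, 2, 0, 10, 11, 1, 8, 9, 3, 4]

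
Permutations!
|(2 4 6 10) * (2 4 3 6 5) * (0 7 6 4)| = 4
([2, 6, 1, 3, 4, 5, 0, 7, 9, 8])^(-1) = (0 6 1 2)(8 9)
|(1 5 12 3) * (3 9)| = 5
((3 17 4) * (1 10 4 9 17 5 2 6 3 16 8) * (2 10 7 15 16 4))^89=(1 8 16 15 7)(2 10 5 3 6)(9 17)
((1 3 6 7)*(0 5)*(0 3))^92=((0 5 3 6 7 1))^92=(0 3 7)(1 5 6)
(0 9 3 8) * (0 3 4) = (0 9 4)(3 8) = [9, 1, 2, 8, 0, 5, 6, 7, 3, 4]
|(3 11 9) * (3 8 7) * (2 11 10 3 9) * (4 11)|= 6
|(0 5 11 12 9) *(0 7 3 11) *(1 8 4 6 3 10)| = |(0 5)(1 8 4 6 3 11 12 9 7 10)| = 10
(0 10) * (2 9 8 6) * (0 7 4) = [10, 1, 9, 3, 0, 5, 2, 4, 6, 8, 7] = (0 10 7 4)(2 9 8 6)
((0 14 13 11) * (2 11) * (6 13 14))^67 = ((14)(0 6 13 2 11))^67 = (14)(0 13 11 6 2)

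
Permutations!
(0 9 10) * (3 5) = (0 9 10)(3 5) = [9, 1, 2, 5, 4, 3, 6, 7, 8, 10, 0]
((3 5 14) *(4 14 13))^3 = ((3 5 13 4 14))^3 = (3 4 5 14 13)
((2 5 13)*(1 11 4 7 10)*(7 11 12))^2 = ((1 12 7 10)(2 5 13)(4 11))^2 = (1 7)(2 13 5)(10 12)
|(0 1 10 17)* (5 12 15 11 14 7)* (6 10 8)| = 6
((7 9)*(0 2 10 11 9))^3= (0 11)(2 9)(7 10)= ((0 2 10 11 9 7))^3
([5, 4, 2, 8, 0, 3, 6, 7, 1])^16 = (0 1 3)(4 8 5)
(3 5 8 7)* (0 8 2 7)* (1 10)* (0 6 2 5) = (0 8 6 2 7 3)(1 10) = [8, 10, 7, 0, 4, 5, 2, 3, 6, 9, 1]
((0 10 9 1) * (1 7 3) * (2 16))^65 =(0 1 3 7 9 10)(2 16)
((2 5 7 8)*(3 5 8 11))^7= ((2 8)(3 5 7 11))^7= (2 8)(3 11 7 5)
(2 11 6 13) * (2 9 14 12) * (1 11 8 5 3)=(1 11 6 13 9 14 12 2 8 5 3)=[0, 11, 8, 1, 4, 3, 13, 7, 5, 14, 10, 6, 2, 9, 12]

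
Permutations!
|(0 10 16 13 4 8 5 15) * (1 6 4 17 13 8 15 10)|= 20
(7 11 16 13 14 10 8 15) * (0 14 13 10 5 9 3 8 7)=(0 14 5 9 3 8 15)(7 11 16 10)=[14, 1, 2, 8, 4, 9, 6, 11, 15, 3, 7, 16, 12, 13, 5, 0, 10]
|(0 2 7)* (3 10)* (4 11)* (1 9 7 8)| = 6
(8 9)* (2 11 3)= (2 11 3)(8 9)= [0, 1, 11, 2, 4, 5, 6, 7, 9, 8, 10, 3]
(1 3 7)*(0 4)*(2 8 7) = (0 4)(1 3 2 8 7) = [4, 3, 8, 2, 0, 5, 6, 1, 7]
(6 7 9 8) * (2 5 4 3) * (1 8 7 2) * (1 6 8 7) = [0, 7, 5, 6, 3, 4, 2, 9, 8, 1] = (1 7 9)(2 5 4 3 6)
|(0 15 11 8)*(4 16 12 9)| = 4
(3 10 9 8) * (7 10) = (3 7 10 9 8) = [0, 1, 2, 7, 4, 5, 6, 10, 3, 8, 9]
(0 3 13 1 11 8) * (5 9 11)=(0 3 13 1 5 9 11 8)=[3, 5, 2, 13, 4, 9, 6, 7, 0, 11, 10, 8, 12, 1]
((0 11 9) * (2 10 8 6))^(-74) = ((0 11 9)(2 10 8 6))^(-74) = (0 11 9)(2 8)(6 10)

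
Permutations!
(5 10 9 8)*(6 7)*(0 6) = (0 6 7)(5 10 9 8) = [6, 1, 2, 3, 4, 10, 7, 0, 5, 8, 9]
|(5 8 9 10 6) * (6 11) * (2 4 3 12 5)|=|(2 4 3 12 5 8 9 10 11 6)|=10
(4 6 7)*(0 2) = (0 2)(4 6 7) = [2, 1, 0, 3, 6, 5, 7, 4]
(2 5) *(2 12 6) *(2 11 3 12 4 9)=(2 5 4 9)(3 12 6 11)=[0, 1, 5, 12, 9, 4, 11, 7, 8, 2, 10, 3, 6]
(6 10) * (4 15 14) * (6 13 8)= (4 15 14)(6 10 13 8)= [0, 1, 2, 3, 15, 5, 10, 7, 6, 9, 13, 11, 12, 8, 4, 14]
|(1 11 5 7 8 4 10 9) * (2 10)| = 9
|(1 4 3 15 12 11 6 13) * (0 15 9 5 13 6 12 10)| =6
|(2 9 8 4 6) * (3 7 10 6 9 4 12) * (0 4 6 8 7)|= 8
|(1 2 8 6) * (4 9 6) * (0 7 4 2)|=|(0 7 4 9 6 1)(2 8)|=6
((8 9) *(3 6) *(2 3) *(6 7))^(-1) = ((2 3 7 6)(8 9))^(-1) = (2 6 7 3)(8 9)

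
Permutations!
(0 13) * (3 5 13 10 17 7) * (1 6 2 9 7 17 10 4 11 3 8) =(17)(0 4 11 3 5 13)(1 6 2 9 7 8) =[4, 6, 9, 5, 11, 13, 2, 8, 1, 7, 10, 3, 12, 0, 14, 15, 16, 17]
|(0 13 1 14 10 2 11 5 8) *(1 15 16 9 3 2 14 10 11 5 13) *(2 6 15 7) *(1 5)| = |(0 5 8)(1 10 14 11 13 7 2)(3 6 15 16 9)| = 105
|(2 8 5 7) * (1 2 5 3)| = |(1 2 8 3)(5 7)| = 4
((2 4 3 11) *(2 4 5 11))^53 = (2 4 5 3 11)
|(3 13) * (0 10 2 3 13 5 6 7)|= 7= |(13)(0 10 2 3 5 6 7)|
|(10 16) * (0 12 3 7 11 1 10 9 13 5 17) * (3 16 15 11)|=28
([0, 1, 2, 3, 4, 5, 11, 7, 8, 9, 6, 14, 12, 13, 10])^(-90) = (6 14)(10 11)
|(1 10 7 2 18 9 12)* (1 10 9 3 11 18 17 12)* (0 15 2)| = |(0 15 2 17 12 10 7)(1 9)(3 11 18)| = 42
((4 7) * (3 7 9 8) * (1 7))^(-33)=((1 7 4 9 8 3))^(-33)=(1 9)(3 4)(7 8)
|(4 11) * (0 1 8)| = 6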